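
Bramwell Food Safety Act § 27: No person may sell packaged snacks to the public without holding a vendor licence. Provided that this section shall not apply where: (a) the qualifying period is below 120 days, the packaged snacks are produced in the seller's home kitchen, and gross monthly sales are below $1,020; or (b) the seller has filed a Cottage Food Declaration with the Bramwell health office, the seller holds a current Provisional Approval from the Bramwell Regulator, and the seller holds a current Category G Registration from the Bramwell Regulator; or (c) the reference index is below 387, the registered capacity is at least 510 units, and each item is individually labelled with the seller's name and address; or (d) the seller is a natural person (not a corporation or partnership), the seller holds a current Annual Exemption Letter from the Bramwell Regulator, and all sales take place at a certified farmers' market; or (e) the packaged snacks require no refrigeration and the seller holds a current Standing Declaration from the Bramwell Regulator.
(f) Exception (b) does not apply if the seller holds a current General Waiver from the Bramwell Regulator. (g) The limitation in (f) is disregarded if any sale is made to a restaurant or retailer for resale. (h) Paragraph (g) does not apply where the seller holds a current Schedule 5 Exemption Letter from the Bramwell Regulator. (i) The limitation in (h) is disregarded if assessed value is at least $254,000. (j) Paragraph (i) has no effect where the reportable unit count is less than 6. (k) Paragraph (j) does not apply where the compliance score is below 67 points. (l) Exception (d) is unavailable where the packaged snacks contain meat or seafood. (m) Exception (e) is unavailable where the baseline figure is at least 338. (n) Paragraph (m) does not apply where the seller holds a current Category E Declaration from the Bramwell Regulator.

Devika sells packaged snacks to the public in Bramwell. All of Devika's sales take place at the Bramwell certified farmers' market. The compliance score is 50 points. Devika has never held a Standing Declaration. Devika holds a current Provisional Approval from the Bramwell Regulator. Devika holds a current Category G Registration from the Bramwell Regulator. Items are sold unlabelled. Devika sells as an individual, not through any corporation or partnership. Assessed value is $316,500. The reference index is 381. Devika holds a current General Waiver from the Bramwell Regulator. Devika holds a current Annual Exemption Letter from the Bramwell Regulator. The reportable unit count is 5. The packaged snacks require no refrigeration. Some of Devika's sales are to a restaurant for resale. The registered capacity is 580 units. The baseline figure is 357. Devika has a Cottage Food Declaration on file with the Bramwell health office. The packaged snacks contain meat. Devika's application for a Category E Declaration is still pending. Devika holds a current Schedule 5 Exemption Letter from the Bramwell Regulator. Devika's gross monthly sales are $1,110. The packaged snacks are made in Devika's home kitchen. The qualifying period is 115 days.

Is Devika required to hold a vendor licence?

Exception (a) does not apply: gross monthly sales are $1,110, not below $1,020.
Exception (b): a Cottage Food Declaration is on file; a current Provisional Approval is held; a current Category G Registration is held — every condition holds. Considering the limiting provisions: (f) would limit (b) — a current General Waiver is held — but (g) sets (f) aside: (g) operates against (f): some sales are to a restaurant for resale. (h) is engaged (a current Schedule 5 Exemption Letter is held), but is displaced by (i): (i) is triggered — assessed value is $316,500, meeting the $254,000 threshold. (j) would limit (i) — the reportable unit count is 5, less than the 6 limit — but (k) sets (j) aside: (k) operates against (j): the compliance score is 50 points, below the 67 points limit. Exception (b) stands.
Exception (c) fails — items are sold unlabelled.
Exception (d)'s conditions are all satisfied: the seller is a natural person; a current Annual Exemption Letter is held; all sales are at a certified farmers' market. But: (l) is triggered — the packaged snacks contain meat. Exception (d) does not apply.
Exception (e) fails — the Standing Declaration is not current.

No — exception (b) applies; Devika is not required to hold a vendor licence.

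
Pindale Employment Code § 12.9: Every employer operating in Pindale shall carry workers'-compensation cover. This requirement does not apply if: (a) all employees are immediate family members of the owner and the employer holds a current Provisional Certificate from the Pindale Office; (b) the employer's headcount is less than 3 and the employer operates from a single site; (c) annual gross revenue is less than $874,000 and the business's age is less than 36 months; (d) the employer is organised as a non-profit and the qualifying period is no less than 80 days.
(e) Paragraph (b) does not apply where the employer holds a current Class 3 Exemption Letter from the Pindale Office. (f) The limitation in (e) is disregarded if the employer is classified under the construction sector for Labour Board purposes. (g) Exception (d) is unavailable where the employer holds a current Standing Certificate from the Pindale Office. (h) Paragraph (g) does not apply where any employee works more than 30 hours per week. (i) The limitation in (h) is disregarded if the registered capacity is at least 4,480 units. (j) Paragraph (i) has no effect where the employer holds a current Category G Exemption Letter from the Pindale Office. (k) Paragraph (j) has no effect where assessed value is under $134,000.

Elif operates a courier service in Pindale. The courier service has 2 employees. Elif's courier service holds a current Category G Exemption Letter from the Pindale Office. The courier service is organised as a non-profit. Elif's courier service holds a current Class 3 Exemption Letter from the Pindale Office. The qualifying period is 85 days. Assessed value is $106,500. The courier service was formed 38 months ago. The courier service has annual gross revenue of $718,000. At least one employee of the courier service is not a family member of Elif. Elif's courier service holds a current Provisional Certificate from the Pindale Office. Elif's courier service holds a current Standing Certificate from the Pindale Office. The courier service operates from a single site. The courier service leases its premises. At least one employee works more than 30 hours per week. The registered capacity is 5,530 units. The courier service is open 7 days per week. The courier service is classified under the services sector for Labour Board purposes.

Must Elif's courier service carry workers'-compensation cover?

Yes — Elif's courier service must carry workers'-compensation cover.

Exception (a) requires that all employees are immediate family members of the owner; but at least one employee is not a family member, so (a) is unavailable.
Exception (b) is satisfied on its face — the employer's headcount is 2, less than the 3 limit; the employer operates from a single site. But applying paragraphs (e)–(f): (e) operates against (b): a current Class 3 Exemption Letter is held. (f) is not engaged (the courier service is classified under the services sector), so (e) stands. Exception (b) does not apply.
Exception (c) does not apply: the business's age is 38 months, not less than 36 months.
Exception (d): the employer is a non-profit; the qualifying period is 85 days, meeting the 80 days threshold — every condition holds. Turning to paragraphs (g)–(k): (g) is triggered — a current Standing Certificate is held. (h) would limit (g) — at least one employee exceeds 30 hours/week — but (i) sets (h) aside: (i) operates against (h): the registered capacity is 5,530 units, meeting the 4,480 units threshold. (j) would limit (i) — a current Category G Exemption Letter is held — but (k) sets (j) aside: (k) operates against (j): assessed value is $106,500, under the $134,000 limit. (d) is therefore removed.
No exception displaces § 12.9.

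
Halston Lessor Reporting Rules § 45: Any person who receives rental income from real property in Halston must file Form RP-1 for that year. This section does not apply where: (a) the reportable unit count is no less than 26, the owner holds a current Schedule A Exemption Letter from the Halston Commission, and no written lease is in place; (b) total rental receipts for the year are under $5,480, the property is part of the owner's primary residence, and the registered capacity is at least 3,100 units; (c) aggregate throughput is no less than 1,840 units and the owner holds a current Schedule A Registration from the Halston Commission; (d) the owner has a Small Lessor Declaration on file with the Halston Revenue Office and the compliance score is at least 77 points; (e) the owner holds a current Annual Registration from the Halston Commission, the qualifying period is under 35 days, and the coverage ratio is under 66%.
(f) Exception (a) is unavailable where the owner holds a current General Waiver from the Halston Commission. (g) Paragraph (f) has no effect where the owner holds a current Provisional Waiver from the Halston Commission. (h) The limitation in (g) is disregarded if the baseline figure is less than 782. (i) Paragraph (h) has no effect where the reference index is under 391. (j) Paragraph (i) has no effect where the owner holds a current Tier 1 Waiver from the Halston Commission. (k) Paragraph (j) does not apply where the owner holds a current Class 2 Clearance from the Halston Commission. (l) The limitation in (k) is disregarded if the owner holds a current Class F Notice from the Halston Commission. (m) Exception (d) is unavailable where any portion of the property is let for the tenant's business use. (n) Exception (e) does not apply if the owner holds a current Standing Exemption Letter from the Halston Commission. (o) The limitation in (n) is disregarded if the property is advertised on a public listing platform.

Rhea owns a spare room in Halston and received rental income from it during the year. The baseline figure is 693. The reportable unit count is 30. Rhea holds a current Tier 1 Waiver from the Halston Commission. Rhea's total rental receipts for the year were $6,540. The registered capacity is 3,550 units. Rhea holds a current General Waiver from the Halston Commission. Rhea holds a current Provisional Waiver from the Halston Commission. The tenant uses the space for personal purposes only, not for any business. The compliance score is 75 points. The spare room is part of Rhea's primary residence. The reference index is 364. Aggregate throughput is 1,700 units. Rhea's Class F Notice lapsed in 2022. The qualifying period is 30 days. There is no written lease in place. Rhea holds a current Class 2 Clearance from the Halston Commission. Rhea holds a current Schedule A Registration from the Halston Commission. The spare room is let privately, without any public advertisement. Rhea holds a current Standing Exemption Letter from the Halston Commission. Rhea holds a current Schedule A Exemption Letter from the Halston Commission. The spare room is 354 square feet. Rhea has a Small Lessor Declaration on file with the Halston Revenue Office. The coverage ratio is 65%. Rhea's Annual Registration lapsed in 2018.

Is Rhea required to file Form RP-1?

No — exception (a) applies; Rhea is not required to file Form RP-1.

Exception (a) is satisfied on its face — the reportable unit count is 30, meeting the 26 threshold; a current Schedule A Exemption Letter is held; there is no written lease. Applying paragraphs (f)–(l): (f) is triggered (a current General Waiver is held), but is overridden by (g): (g) operates — a current Provisional Waiver is held. (h) would limit (g) — the baseline figure is 693, less than the 782 limit — but (i) sets (h) aside: (i) operates against (h): the reference index is 364, under the 391 limit. (j) would limit (i) — a current Tier 1 Waiver is held — but (k) sets (j) aside: (k) operates — a current Class 2 Clearance is held. (l) is not triggered (there is no Class F Notice in force), so (k) stands. So (a) applies.
Exception (b) does not apply: total rental receipts for the year are $6,540, not under $5,480.
Exception (c) requires that aggregate throughput is no less than 1,840 units; but aggregate throughput is 1,700 units, short of 1,840 units, so (c) is unavailable.
Exception (d) does not apply: the compliance score is 75 points, short of 77 points.
Exception (e) requires that the owner holds a current Annual Registration from the Halston Commission; but the Annual Registration is not current, so (e) is unavailable.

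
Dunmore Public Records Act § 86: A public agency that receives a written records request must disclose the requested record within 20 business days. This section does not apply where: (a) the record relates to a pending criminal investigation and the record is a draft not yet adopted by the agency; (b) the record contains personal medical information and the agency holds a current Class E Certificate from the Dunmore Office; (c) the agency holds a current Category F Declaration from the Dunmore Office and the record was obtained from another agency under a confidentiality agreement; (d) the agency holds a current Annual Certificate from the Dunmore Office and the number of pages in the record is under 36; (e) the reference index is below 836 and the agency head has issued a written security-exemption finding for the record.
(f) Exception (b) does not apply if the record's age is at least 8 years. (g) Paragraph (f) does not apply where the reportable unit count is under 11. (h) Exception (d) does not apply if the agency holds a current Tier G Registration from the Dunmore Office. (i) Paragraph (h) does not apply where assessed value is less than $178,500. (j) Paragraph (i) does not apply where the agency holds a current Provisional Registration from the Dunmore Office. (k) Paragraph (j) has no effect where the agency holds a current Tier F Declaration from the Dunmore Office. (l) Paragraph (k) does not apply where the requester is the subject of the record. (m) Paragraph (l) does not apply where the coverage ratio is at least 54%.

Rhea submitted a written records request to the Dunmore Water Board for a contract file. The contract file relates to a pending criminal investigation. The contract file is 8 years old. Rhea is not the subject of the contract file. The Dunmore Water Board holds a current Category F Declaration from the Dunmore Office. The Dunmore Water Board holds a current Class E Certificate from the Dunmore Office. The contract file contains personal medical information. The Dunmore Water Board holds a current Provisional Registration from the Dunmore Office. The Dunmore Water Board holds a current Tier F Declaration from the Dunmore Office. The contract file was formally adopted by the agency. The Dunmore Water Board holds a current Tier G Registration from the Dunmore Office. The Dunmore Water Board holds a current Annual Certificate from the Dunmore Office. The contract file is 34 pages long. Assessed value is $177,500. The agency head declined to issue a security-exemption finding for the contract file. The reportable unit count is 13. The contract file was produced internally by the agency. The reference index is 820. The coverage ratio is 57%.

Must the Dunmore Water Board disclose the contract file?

No — exception (d) applies; the Dunmore Water Board is not required to disclose the contract file.

Exception (a) requires that the record is a draft not yet adopted by the agency; but the contract file has been formally adopted, so (a) is unavailable.
Exception (b) is satisfied on its face — the contract file contains personal medical information; a current Class E Certificate is held. However, paragraphs (f)–(g) must be considered: (f) operates against (b): the record's age is 8 years, meeting the 8 years threshold. (g), which would lift (f), does not operate here — the reportable unit count is 13, not under 11. So (b) is unavailable.
Exception (c) fails — the contract file was produced internally.
Exception (d)'s conditions are all satisfied: a current Annual Certificate is held; the number of pages in the record is 34, under the 36 limit. Considering the limiting provisions: (h) would limit (d) — a current Tier G Registration is held — but (i) sets (h) aside: (i) operates — assessed value is $177,500, less than the $178,500 limit. (j) would limit (i) — a current Provisional Registration is held — but (k) sets (j) aside: (k) operates against (j): a current Tier F Declaration is held. (l), which would lift (k), does not operate here — Rhea is not the subject of the contract file. Exception (d) stands.
Exception (e) does not apply: the agency head declined to issue a security-exemption finding.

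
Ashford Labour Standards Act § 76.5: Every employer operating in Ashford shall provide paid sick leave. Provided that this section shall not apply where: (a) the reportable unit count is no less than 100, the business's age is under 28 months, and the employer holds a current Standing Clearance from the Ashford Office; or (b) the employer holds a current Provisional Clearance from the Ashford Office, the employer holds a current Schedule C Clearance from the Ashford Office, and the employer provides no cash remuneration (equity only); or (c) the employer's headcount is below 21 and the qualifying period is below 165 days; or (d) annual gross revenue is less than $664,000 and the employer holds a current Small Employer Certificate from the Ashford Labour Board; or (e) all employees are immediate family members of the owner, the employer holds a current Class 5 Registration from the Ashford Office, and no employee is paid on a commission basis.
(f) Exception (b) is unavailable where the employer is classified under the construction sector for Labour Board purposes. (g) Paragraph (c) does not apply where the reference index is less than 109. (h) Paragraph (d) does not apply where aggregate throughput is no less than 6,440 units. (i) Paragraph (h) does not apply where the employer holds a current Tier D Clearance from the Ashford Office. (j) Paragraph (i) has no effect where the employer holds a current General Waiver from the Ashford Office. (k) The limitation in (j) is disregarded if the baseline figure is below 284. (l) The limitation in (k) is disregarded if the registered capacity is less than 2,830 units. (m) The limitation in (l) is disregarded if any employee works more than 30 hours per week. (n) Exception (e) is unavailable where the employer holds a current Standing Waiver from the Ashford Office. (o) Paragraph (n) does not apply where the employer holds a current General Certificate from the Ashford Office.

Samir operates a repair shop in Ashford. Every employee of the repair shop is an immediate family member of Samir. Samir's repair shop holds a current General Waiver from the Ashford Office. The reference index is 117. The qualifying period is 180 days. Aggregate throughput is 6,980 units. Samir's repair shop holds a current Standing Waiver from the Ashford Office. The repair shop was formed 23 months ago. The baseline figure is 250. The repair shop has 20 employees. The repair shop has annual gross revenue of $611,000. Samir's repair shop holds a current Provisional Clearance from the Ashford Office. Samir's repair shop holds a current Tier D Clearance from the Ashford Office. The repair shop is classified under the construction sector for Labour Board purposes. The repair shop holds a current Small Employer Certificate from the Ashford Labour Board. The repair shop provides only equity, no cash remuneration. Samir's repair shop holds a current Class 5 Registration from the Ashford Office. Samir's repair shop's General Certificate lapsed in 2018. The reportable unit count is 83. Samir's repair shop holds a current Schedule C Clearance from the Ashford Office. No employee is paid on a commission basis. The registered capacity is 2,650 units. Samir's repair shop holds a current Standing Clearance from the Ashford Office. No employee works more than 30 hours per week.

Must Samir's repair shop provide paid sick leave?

Yes — Samir's repair shop must provide paid sick leave.

Exception (a) does not apply: the reportable unit count is 83, short of 100.
Exception (b)'s conditions are all satisfied: a current Provisional Clearance is held; a current Schedule C Clearance is held; remuneration is equity-only. Turning to paragraph (f): (f) is triggered — the repair shop is classified under the construction sector. Exception (b) does not apply.
Exception (c) fails — the qualifying period is 180 days, not below 165 days.
Exception (d)'s conditions are all satisfied: annual gross revenue is $611,000, less than the $664,000 limit; a current Small Employer Certificate is held. Turning to paragraphs (h)–(m): (h) is engaged — aggregate throughput is 6,980 units, meeting the 6,440 units threshold. (i) would limit (h) — a current Tier D Clearance is held — but (j) sets (i) aside: (j) operates against (i): a current General Waiver is held. (k) applies (the baseline figure is 250, below the 284 limit), but is itself disapplied by (l): (l) is engaged — the registered capacity is 2,650 units, less than the 2,830 units limit. (m), which would lift (l), is not engaged — no employee exceeds 30 hours/week. (d) is therefore removed.
All of (e)'s requirements are met (every employee is an immediate family member; a current Class 5 Registration is held; no employee is paid on commission). But: (n) is triggered — a current Standing Waiver is held. (o), which would lift (n), is inapplicable — no current General Certificate is held. Exception (e) does not apply.
Every exception is unavailable, so the rule governs.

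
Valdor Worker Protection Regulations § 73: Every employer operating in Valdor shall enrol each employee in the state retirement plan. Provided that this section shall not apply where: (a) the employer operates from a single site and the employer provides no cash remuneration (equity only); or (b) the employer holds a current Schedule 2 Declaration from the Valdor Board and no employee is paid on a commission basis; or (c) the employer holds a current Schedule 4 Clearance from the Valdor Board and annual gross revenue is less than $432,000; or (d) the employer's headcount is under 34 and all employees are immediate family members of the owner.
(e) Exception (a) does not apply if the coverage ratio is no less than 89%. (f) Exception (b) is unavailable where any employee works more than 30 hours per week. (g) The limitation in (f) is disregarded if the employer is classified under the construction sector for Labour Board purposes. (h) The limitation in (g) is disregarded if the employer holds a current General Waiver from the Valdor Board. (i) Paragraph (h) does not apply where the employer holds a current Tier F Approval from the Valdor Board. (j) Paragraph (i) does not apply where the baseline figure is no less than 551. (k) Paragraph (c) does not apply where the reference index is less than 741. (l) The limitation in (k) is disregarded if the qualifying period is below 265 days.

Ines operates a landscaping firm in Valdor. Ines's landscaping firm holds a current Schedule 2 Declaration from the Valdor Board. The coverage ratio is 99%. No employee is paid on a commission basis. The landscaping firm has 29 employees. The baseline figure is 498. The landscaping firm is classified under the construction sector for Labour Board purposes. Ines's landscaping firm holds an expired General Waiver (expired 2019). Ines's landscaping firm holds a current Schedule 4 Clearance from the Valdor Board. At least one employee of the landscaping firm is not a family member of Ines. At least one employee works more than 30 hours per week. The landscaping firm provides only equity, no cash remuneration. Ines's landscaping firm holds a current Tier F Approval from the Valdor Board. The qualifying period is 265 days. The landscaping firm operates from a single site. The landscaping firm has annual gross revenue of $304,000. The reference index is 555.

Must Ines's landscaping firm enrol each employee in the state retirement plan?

Exception (a)'s conditions are all satisfied: the employer operates from a single site; remuneration is equity-only. But: (e) operates against (a): the coverage ratio is 99%, meeting the 89% threshold. Exception (a) does not apply.
Exception (b): a current Schedule 2 Declaration is held; no employee is paid on commission — every condition holds. As to paragraphs (f)–(j): (f) operates (at least one employee exceeds 30 hours/week), but is itself disapplied by (g): (g) is triggered — the landscaping firm is classified under the construction sector. (h), which would lift (g), does not operate here — the General Waiver is not current. So (b) applies.
Exception (c)'s conditions are all satisfied: a current Schedule 4 Clearance is held; annual gross revenue is $304,000, less than the $432,000 limit. But applying paragraphs (k)–(l): (k) is engaged — the reference index is 555, less than the 741 limit. (l), which would lift (k), does not operate here — the qualifying period is 265 days, not below 265 days. (c) is therefore removed.
Exception (d) does not apply: at least one employee is not a family member.

No — exception (b) applies; Ines's landscaping firm is not required to enrol each employee in the state retirement plan.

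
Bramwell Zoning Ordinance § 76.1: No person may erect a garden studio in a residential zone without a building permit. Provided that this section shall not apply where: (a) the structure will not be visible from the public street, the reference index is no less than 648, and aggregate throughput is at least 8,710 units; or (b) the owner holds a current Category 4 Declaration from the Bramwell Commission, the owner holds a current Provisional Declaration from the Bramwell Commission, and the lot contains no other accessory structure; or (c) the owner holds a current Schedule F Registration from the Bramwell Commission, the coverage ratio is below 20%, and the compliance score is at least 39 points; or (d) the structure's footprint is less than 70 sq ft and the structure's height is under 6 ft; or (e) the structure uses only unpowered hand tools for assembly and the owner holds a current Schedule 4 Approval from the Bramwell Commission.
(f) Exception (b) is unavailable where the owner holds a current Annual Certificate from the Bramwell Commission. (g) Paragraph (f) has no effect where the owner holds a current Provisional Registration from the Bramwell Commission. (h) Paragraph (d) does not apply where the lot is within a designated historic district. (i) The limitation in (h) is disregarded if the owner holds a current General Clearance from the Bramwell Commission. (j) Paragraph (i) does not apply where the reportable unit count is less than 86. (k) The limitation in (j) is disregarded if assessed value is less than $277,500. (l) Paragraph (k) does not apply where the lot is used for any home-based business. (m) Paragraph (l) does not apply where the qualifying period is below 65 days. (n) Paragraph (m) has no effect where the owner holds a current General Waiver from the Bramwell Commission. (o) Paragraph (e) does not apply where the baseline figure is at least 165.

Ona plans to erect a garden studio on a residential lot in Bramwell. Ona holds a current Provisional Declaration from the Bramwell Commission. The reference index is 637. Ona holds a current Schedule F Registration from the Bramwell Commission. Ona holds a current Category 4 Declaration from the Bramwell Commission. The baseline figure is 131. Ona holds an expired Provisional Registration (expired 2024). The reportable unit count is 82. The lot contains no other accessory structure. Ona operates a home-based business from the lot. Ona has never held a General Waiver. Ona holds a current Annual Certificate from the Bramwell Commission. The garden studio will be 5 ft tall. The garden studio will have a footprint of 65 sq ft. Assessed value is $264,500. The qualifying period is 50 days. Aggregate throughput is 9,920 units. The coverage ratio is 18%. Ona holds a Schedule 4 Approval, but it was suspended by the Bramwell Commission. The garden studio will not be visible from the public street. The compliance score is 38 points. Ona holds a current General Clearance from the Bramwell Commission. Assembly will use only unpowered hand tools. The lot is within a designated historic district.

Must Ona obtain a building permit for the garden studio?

Exception (a) requires that the reference index is no less than 648; but the reference index is 637, short of 648, so (a) is unavailable.
Exception (b)'s conditions are all satisfied: a current Category 4 Declaration is held; a current Provisional Declaration is held; the lot has no other accessory structure. But: (f) operates against (b): a current Annual Certificate is held. (g), which would lift (f), is inapplicable — no current Provisional Registration is held. Exception (b) does not apply.
Exception (c) fails — the compliance score is 38 points, short of 39 points.
All of (d)'s requirements are met (the structure's footprint is 65 sq ft, less than the 70 sq ft limit; the structure's height is 5 ft, under the 6 ft limit). Under paragraphs (h)–(n): (h) would limit (d) — the lot is in a historic district — but (i) sets (h) aside: (i) operates against (h): a current General Clearance is held. (j) would limit (i) — the reportable unit count is 82, less than the 86 limit — but (k) sets (j) aside: (k) applies — assessed value is $264,500, less than the $277,500 limit. (l) would limit (k) — a home-based business operates on the lot — but (m) sets (l) aside: (m) applies — the qualifying period is 50 days, below the 65 days limit. (n) is inapplicable (there is no General Waiver in force), so (m) stands. (d) remains available.
Exception (e) does not apply: there is no Schedule 4 Approval in force.

No — exception (d) applies; Ona does not need a building permit.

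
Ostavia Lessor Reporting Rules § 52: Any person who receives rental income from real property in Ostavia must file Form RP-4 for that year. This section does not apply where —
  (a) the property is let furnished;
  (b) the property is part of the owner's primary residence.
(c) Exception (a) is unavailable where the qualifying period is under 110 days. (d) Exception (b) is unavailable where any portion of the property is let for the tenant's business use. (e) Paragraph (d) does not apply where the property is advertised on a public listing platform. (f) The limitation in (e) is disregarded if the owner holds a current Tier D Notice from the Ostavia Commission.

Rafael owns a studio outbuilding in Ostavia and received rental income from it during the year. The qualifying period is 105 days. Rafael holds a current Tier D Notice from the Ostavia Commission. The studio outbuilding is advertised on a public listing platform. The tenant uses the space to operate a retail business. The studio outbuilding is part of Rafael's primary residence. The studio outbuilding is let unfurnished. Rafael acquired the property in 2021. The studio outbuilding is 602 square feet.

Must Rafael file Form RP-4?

Exception (a) fails — the property is let unfurnished.
Exception (b)'s conditions are all satisfied: the studio outbuilding is part of the primary residence. Turning to paragraphs (d)–(f): (d) operates against (b): the space is let for business use. (e) is engaged (the property is publicly advertised), but is overridden by (f): (f) operates against (e): a current Tier D Notice is held. (b) is therefore removed.
None of the exceptions is available; § 52 applies in full.

Yes — Rafael must file Form RP-4.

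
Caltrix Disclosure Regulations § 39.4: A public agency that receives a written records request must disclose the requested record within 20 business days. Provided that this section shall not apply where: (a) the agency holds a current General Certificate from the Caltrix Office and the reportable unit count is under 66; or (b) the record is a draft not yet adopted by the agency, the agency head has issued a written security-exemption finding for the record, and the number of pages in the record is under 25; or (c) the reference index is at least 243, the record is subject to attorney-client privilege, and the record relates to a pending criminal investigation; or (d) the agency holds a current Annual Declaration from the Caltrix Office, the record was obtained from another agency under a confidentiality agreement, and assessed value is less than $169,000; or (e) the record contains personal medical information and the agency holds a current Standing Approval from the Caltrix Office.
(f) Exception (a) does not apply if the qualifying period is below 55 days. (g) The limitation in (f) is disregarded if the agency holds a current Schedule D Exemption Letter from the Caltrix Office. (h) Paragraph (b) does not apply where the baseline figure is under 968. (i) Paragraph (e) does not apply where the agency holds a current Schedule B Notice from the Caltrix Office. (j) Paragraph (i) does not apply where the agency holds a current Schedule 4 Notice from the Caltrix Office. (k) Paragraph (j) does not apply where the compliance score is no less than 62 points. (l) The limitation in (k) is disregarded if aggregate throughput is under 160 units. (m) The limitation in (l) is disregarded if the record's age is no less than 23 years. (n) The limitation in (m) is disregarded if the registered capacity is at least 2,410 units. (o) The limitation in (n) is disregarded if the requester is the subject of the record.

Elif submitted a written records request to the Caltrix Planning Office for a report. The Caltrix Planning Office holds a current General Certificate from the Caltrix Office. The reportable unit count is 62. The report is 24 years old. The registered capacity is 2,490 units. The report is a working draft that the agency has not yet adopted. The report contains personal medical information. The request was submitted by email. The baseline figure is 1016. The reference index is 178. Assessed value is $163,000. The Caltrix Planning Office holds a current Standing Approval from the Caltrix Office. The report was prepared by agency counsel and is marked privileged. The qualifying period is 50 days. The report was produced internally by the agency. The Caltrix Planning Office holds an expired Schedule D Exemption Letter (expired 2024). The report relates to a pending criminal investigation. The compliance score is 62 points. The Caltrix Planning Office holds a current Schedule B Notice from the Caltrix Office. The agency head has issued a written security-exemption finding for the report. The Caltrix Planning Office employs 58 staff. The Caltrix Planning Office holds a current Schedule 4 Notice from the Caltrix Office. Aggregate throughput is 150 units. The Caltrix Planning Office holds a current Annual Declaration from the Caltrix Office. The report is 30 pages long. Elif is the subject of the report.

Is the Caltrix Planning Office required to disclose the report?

All of (a)'s requirements are met (a current General Certificate is held; the reportable unit count is 62, under the 66 limit). But applying paragraphs (f)–(g): (f) is triggered — the qualifying period is 50 days, below the 55 days limit. (g), which would lift (f), is not triggered — there is no Schedule D Exemption Letter in force. So (a) is unavailable.
Exception (b) fails — the number of pages in the record is 30, not under 25.
Exception (c) fails — the reference index is 178, short of 243.
Exception (d) does not apply: the report was produced internally.
All of (e)'s requirements are met (the report contains personal medical information; a current Standing Approval is held). Turning to paragraphs (i)–(o): (i) is triggered — a current Schedule B Notice is held. (j) applies (a current Schedule 4 Notice is held), but is overridden by (k): (k) is engaged — the compliance score is 62 points, meeting the 62 points threshold. (l) would limit (k) — aggregate throughput is 150 units, under the 160 units limit — but (m) sets (l) aside: (m) applies — the record's age is 24 years, meeting the 23 years threshold. (n) is engaged (the registered capacity is 2,490 units, meeting the 2,410 units threshold), but yields to (o): (o) operates against (n): Elif is the subject of the report. So (e) is unavailable.
No exception applies. The general rule governs.

Yes — the Caltrix Planning Office must disclose the report.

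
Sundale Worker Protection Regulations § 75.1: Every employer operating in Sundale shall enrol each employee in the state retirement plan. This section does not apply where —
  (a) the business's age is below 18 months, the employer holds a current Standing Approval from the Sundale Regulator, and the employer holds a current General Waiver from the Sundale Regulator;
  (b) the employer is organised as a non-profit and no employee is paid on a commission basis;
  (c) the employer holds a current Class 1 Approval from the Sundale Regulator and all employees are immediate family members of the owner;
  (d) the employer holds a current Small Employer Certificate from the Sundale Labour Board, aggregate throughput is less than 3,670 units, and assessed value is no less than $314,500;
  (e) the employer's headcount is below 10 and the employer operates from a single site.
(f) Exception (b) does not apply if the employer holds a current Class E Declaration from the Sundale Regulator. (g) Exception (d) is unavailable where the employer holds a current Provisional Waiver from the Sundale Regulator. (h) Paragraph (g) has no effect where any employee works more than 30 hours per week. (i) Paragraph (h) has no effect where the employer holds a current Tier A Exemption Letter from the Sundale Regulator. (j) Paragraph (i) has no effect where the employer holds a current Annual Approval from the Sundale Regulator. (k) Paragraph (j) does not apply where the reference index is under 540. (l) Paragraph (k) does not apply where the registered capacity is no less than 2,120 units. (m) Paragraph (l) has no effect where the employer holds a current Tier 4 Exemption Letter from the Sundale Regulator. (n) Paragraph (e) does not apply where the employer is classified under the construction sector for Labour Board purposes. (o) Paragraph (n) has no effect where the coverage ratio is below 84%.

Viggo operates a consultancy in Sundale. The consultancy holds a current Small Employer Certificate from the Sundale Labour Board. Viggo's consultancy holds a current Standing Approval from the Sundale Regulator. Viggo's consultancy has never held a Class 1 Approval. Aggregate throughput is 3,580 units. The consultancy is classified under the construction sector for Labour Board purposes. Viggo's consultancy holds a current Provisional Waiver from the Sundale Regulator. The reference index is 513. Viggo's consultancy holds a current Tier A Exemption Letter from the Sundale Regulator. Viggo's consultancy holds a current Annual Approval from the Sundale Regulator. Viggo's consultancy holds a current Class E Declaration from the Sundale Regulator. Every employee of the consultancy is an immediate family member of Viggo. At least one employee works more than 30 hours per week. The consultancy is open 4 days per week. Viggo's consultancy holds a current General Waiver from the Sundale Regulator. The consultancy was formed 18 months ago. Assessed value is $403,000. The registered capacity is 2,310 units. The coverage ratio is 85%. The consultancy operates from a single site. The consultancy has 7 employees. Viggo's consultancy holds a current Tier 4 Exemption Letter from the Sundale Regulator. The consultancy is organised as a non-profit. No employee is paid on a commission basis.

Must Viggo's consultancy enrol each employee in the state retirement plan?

Yes — Viggo's consultancy must enrol each employee in the state retirement plan.

Exception (a) does not apply: the business's age is 18 months, not below 18 months.
Exception (b): the employer is a non-profit; no employee is paid on commission — every condition holds. However, paragraph (f) must be considered: (f) operates — a current Class E Declaration is held. (b) is therefore removed.
Exception (c) fails — the Class 1 Approval is not current.
Exception (d): a current Small Employer Certificate is held; aggregate throughput is 3,580 units, less than the 3,670 units limit; assessed value is $403,000, meeting the $314,500 threshold — every condition holds. But applying paragraphs (g)–(m): (g) operates against (d): a current Provisional Waiver is held. (h) is engaged (at least one employee exceeds 30 hours/week), but is itself disapplied by (i): (i) operates against (h): a current Tier A Exemption Letter is held. (j) would limit (i) — a current Annual Approval is held — but (k) sets (j) aside: (k) is triggered — the reference index is 513, under the 540 limit. (l) would limit (k) — the registered capacity is 2,310 units, meeting the 2,120 units threshold — but (m) sets (l) aside: (m) operates against (l): a current Tier 4 Exemption Letter is held. So (d) is unavailable.
All of (e)'s requirements are met (the employer's headcount is 7, below the 10 limit; the employer operates from a single site). However, paragraphs (n)–(o) must be considered: (n) operates against (e): the consultancy is classified under the construction sector. (o) is not triggered (the coverage ratio is 85%, not below 84%), so (n) stands. Exception (e) does not apply.
No exception is made out. Viggo's consultancy falls within the general rule.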